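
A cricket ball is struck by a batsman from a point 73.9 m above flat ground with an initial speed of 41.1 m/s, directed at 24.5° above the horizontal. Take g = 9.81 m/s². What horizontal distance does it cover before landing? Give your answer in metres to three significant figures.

Horizontal component vₓ = 41.10 cos 24.5° = 37.40 m/s; vertical v_y0 = 41.10 sin 24.5° = 17.04 m/s.
Vertical motion (up positive, ground at y = 0): 4.905 t² − (17.04) t − 73.9 = 0, so t = (17.04 + √(17.04² + 2·9.81·73.9)) / 9.81 = (17.04 + 41.72) / 9.81 = 5.990 s.
Horizontal distance: R = vₓ t = 37.40 × 5.990 = 224.0 m.

224 m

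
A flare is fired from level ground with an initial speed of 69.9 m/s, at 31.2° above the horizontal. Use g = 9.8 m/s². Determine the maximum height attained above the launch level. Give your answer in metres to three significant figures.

66.9 m

vₓ = 69.90 cos 31.2° = 59.79 m/s; v_y0 = 69.90 sin 31.2° = 36.21 m/s.
Maximum height: H = v_y0² / (2g) = 36.21² / (2 × 9.80) = 66.90 m.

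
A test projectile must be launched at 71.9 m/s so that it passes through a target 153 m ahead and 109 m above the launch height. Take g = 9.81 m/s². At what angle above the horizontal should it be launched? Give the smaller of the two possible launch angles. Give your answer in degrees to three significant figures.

45.1°

Trajectory: y = x tanθ − g x² (1 + tan²θ)/(2v₀²). With x = 153, y = 109, v₀ = 71.9, g = 9.81:
22.21 tan²θ − 153 tanθ + (131.2) = 0.
tanθ = [153 ± √(153² − 4 × 22.21 × (131.2))] / (2 × 22.21) = (153 ± 108.4) / 44.42, giving tanθ = 1.004 or 5.885.
θ = 45.11° or 80.36°; the smaller is 45.11°.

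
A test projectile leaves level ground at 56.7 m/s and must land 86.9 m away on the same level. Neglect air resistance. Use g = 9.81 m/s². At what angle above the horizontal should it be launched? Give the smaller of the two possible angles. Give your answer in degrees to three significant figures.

R = v₀² sin 2θ / g gives sin 2θ = gR/v₀² = 9.81·86.9/56.7² = 0.2652.
2θ = 15.38° or 180° − 15.38° = 164.6°, so θ = 7.688° or 82.31°.
The smaller angle is 7.688°.

7.69°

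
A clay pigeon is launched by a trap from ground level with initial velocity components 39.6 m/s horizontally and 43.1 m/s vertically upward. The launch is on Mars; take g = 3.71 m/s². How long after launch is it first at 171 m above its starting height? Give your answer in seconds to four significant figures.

Height y(t) = 43.10 t − 1.855 t² = 171 gives 1.855 t² − 43.10 t + 171 = 0.
t = [43.10 ± √(43.10² − 2·3.71·171)] / 3.71 = (43.10 ± 24.26) / 3.71, so t = 5.077 s or t = 18.16 s.
The first (ascending) time is 5.077 s.

5.077 s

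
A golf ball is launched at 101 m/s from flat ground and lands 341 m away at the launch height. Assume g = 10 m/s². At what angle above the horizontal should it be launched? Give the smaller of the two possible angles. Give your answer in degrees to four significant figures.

9.764°

From R = (v₀²/g) sin 2θ: sin 2θ = 10.0 × 341 / 10201 = 0.3343.
2θ = 19.53° or 180° − 19.53° = 160.5°, so θ = 9.764° or 80.24°.
The smaller angle is 9.764°.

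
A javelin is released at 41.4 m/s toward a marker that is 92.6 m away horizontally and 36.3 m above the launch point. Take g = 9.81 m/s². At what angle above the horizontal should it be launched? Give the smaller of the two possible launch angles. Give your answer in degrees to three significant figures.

Trajectory: y = x tanθ − g x² (1 + tan²θ)/(2v₀²). With x = 92.6, y = 36.3, v₀ = 41.4, g = 9.81:
24.54 tan²θ − 92.6 tanθ + (60.84) = 0.
tanθ = [92.6 ± √(92.6² − 4 × 24.54 × (60.84))] / (2 × 24.54) = (92.6 ± 51.02) / 49.08, giving tanθ = 0.8472 or 2.926.
θ = 40.27° or 71.13°; the smaller is 40.27°.

40.3°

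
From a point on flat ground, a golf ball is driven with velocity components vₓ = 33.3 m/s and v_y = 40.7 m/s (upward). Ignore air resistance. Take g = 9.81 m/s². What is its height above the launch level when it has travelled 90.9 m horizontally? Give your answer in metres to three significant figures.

74.6 m

x = vₓ t ⇒ t = 90.9/33.30 = 2.730 s.
Height: y = v_y0 t − ½ g t² = 40.70 × 2.730 − 4.905 × 2.730² = 111.1 − 36.55 = 74.55 m.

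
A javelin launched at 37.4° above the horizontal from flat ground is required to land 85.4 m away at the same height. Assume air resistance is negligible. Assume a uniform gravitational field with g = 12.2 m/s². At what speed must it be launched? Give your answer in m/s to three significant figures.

From R = (v₀² / g) sin 2θ: v₀ = √(gR / sin 2θ).
v₀ = √(12.2 × 85.4 / sin 74.80°) = √(1042 / 0.9650) = √1079.6 = 32.86 m/s.

32.9 m/s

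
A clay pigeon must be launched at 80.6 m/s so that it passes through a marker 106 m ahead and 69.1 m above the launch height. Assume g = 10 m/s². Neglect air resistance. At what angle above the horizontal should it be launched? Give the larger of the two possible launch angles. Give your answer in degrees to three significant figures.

85.0°

Trajectory: y = x tanθ − g x² (1 + tan²θ)/(2v₀²). With x = 106, y = 69.1, v₀ = 80.6, g = 10.0:
8.648 tan²θ − 106 tanθ + (77.75) = 0.
tanθ = [106 ± √(106² − 4 × 8.648 × (77.75))] / (2 × 8.648) = (106 ± 92.45) / 17.30, giving tanθ = 0.7836 or 11.47.
θ = 38.08° or 85.02°; the larger is 85.02°.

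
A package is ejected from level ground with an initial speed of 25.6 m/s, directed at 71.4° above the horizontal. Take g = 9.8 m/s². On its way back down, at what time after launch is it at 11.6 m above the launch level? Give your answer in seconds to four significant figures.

Resolve: vₓ = 25.60 cos 71.4° = 8.165 m/s and v_y0 = 25.60 sin 71.4° = 24.26 m/s.
Require v_y0 t − ½ g t² = 11.6, i.e. 4.900 t² − 24.26 t + 11.6 = 0.
Quadratic formula: t = (24.26 ± √361.33) / 9.80 = (24.26 ± 19.01) / 9.80 → t = 0.5361 s or 4.415 s.
The descending-branch root is 4.415 s.

4.415 s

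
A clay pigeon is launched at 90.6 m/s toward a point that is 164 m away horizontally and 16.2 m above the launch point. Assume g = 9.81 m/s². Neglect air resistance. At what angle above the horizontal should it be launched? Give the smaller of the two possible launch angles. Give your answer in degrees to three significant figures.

11.4°

Trajectory: y = x tanθ − g x² (1 + tan²θ)/(2v₀²). With x = 164, y = 16.2, v₀ = 90.6, g = 9.81:
16.07 tan²θ − 164 tanθ + (32.27) = 0.
tanθ = [164 ± √(164² − 4 × 16.07 × (32.27))] / (2 × 16.07) = (164 ± 157.5) / 32.14, giving tanθ = 0.2007 or 10.00.
θ = 11.35° or 84.29°; the smaller is 11.35°.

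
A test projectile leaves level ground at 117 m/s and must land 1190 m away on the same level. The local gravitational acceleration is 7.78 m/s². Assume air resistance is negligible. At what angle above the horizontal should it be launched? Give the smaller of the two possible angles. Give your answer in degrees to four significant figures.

Level-ground range R = v₀² sin(2θ)/g ⇒ sin(2θ) = gR/v₀² = 7.78 × 1190 / 117² = 0.6763.
2θ = 42.56° or 180° − 42.56° = 137.4°, so θ = 21.28° or 68.72°.
The smaller angle is 21.28°.

21.28°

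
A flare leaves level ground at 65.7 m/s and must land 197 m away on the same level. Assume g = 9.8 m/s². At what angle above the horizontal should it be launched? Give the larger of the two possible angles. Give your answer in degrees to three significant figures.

76.7°

R = v₀² sin 2θ / g gives sin 2θ = gR/v₀² = 9.80·197/65.7² = 0.4473.
2θ = 26.57° or 180° − 26.57° = 153.4°, so θ = 13.28° or 76.72°.
The larger angle is 76.72°.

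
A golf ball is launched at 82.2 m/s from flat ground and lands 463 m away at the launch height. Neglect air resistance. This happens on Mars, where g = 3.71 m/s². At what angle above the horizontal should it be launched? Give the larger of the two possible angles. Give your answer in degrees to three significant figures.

From R = (v₀²/g) sin 2θ: sin 2θ = 3.71 × 463 / 6756.8 = 0.2542.
2θ = 14.73° or 180° − 14.73° = 165.3°, so θ = 7.364° or 82.64°.
The larger angle is 82.64°.

82.6°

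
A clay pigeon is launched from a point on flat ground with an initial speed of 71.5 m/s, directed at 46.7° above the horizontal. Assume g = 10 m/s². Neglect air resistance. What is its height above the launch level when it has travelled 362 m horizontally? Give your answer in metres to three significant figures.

Horizontal component vₓ = 71.50 cos 46.7° = 49.04 m/s; vertical v_y0 = 71.50 sin 46.7° = 52.04 m/s.
At x = 362 m, t = x/vₓ = 362/49.04 = 7.382 s.
Height: y = v_y0 t − ½ g t² = 52.04 × 7.382 − 5.000 × 7.382² = 384.1 − 272.5 = 111.7 m.

112 m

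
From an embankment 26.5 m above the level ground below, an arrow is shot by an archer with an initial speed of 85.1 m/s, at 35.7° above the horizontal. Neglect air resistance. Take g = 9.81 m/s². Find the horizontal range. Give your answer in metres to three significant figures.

735 m

vₓ = 85.10 cos 35.7° = 69.11 m/s; v_y0 = 85.10 sin 35.7° = 49.66 m/s.
With up positive and y = 0 at the ground: y(t) = 26.5 + (49.66) t − 4.905 t². Setting y = 0 and taking the positive root: t = [49.66 + √(49.66² + 2·9.81·26.5)] / 9.81 = (49.66 + 54.64) / 9.81 = 10.63 s.
Horizontal distance: R = vₓ t = 69.11 × 10.63 = 734.8 m.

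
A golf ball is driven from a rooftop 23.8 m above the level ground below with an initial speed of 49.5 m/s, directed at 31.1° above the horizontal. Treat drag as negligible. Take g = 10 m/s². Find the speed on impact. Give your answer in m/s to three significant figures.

54.1 m/s

vₓ = 49.50 cos 31.1° = 42.39 m/s; v_y0 = 49.50 sin 31.1° = 25.57 m/s.
With up positive and y = 0 at the ground: y(t) = 23.8 + (25.57) t − 5.000 t². Setting y = 0 and taking the positive root: t = [25.57 + √(25.57² + 2·10.0·23.8)] / 10.0 = (25.57 + 33.61) / 10.0 = 5.918 s.
Vertical velocity at impact: v_y = v_y0 − g t = 25.57 − 10.0 × 5.918 = −33.61 m/s.
Speed: |v| = √(vₓ² + v_y²) = √(42.39² + 33.61²) = 54.09 m/s.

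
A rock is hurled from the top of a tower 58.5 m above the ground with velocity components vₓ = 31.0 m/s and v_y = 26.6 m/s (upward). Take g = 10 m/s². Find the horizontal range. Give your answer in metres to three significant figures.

217 m

With up positive and y = 0 at the ground: y(t) = 58.5 + (26.60) t − 5.000 t². Setting y = 0 and taking the positive root: t = [26.60 + √(26.60² + 2·10.0·58.5)] / 10.0 = (26.60 + 43.33) / 10.0 = 6.993 s.
Horizontal distance: R = vₓ t = 31.00 × 6.993 = 216.8 m.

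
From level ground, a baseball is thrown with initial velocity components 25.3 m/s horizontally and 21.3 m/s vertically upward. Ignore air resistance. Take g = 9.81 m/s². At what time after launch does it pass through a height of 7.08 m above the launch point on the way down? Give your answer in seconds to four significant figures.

Require v_y0 t − ½ g t² = 7.08, i.e. 4.905 t² − 21.30 t + 7.08 = 0.
t = [21.30 ± √(21.30² − 2·9.81·7.08)] / 9.81 = (21.30 ± 17.74) / 9.81, so t = 0.3627 s or t = 3.980 s.
The descending-branch root is 3.980 s.

3.980 s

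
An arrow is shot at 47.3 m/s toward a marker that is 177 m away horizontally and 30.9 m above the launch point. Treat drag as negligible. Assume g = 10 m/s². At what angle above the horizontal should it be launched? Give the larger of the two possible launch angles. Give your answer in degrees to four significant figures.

Trajectory: y = x tanθ − g x² (1 + tan²θ)/(2v₀²). With x = 177, y = 30.9, v₀ = 47.3, g = 10.0:
70.02 tan²θ − 177 tanθ + (100.9) = 0.
tanθ = [177 ± √(177² − 4 × 70.02 × (100.9))] / (2 × 70.02) = (177 ± 55.38) / 140.0, giving tanθ = 0.8686 or 1.659.
θ = 40.98° or 58.93°; the larger is 58.93°.

58.93°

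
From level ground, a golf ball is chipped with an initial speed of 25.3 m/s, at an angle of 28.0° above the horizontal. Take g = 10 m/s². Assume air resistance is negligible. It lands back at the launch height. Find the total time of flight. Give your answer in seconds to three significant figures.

2.38 s

Resolve: vₓ = 25.30 cos 28.0° = 22.34 m/s and v_y0 = 25.30 sin 28.0° = 11.88 m/s.
It returns to y = 0 when t = 2 v_y0 / g = 2(11.88)/10.0 = 2.376 s.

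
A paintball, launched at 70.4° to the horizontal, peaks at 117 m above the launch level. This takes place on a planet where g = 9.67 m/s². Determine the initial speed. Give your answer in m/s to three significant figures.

At the peak v_y = 0, so v_y0 = √(2gH) = √(2 × 9.67 × 117) = 47.57 m/s.
v_y0 = v₀ sin θ ⇒ v₀ = 47.57 / sin 70.4° = 50.49 m/s.

50.5 m/s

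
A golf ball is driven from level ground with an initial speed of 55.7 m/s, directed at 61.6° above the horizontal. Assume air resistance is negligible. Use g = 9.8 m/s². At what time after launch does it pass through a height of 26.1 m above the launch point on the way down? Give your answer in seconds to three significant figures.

Horizontal component vₓ = 55.70 cos 61.6° = 26.49 m/s; vertical v_y0 = 55.70 sin 61.6° = 49.00 m/s.
Require v_y0 t − ½ g t² = 26.1, i.e. 4.900 t² − 49.00 t + 26.1 = 0.
Quadratic formula: t = (49.00 ± √1889.1) / 9.80 = (49.00 ± 43.46) / 9.80 → t = 0.5646 s or 9.435 s.
The descending-branch root is 9.435 s.

9.43 s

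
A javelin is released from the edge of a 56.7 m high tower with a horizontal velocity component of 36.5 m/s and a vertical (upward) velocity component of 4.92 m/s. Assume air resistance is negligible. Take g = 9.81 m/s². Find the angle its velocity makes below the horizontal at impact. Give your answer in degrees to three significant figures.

42.7°

The projectile lands when y = 56.7 + (4.920) t − ½·9.81·t² = 0. Positive root: t = (4.920 + √(4.920² + 2·9.81·56.7)) / 9.81 = (4.920 + 33.71) / 9.81 = 3.938 s.
At impact: v_y = v_y0 − g t = −33.71 m/s; vₓ = 36.50 m/s.
Angle below horizontal: arctan(|v_y|/vₓ) = arctan(33.71/36.50) = 42.73°.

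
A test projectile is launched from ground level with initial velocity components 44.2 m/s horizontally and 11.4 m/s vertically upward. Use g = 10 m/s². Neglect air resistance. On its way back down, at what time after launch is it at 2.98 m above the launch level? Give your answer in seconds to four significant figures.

Height y(t) = 11.40 t − 5.000 t² = 2.98 gives 5.000 t² − 11.40 t + 2.98 = 0.
Quadratic formula: t = (11.40 ± √70.360) / 10.0 = (11.40 ± 8.388) / 10.0 → t = 0.3012 s or 1.979 s.
The descending-branch root is 1.979 s.

1.979 s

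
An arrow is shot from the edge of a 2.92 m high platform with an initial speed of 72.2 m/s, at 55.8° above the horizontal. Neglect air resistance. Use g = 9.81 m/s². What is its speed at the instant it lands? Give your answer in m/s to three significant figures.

Components: vₓ = 72.20 cos 55.8° = 40.58 m/s, v_y0 = 72.20 sin 55.8° = 59.72 m/s.
The projectile lands when y = 2.92 + (59.72) t − ½·9.81·t² = 0. Positive root: t = (59.72 + √(59.72² + 2·9.81·2.92)) / 9.81 = (59.72 + 60.19) / 9.81 = 12.22 s.
Vertical velocity at impact: v_y = v_y0 − g t = 59.72 − 9.81 × 12.22 = −60.19 m/s.
Speed: |v| = √(vₓ² + v_y²) = √(40.58² + 60.19²) = 72.60 m/s.

72.6 m/s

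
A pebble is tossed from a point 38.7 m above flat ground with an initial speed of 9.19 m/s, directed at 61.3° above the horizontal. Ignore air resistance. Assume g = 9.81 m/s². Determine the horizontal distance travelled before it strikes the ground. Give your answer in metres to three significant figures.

vₓ = 9.190 cos 61.3° = 4.413 m/s; v_y0 = 9.190 sin 61.3° = 8.061 m/s.
The projectile lands when y = 38.7 + (8.061) t − ½·9.81·t² = 0. Positive root: t = (8.061 + √(8.061² + 2·9.81·38.7)) / 9.81 = (8.061 + 28.71) / 9.81 = 3.748 s.
Horizontal distance: R = vₓ t = 4.413 × 3.748 = 16.54 m.

16.5 m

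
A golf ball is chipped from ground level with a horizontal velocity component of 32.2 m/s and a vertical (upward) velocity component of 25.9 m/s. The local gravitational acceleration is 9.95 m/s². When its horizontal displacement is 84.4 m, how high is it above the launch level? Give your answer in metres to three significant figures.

33.7 m

x = vₓ t ⇒ t = 84.4/32.20 = 2.621 s.
Height: y = v_y0 t − ½ g t² = 25.90 × 2.621 − 4.975 × 2.621² = 67.89 − 34.18 = 33.71 m.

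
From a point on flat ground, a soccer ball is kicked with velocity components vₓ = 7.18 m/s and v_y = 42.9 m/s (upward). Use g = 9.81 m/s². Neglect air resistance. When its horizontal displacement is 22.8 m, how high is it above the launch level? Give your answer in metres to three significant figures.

x = vₓ t ⇒ t = 22.8/7.180 = 3.175 s.
Height: y = v_y0 t − ½ g t² = 42.90 × 3.175 − 4.905 × 3.175² = 136.2 − 49.46 = 86.77 m.

86.8 m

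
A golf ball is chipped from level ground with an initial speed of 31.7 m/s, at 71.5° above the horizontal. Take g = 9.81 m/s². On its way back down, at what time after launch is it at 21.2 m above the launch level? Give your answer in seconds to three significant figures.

5.32 s

Resolve: vₓ = 31.70 cos 71.5° = 10.06 m/s and v_y0 = 31.70 sin 71.5° = 30.06 m/s.
Height y(t) = 30.06 t − 4.905 t² = 21.2 gives 4.905 t² − 30.06 t + 21.2 = 0.
Quadratic formula: t = (30.06 ± √487.77) / 9.81 = (30.06 ± 22.09) / 9.81 → t = 0.8131 s or 5.316 s.
The descending-branch root is 5.316 s.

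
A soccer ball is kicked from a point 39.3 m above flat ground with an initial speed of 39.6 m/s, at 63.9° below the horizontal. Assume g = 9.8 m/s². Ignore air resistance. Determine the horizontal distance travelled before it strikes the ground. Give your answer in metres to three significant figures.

17.0 m

Resolve: vₓ = 39.60 cos 63.9° = 17.42 m/s and v_y0 = −35.56 m/s (downward).
Vertical motion (up positive, ground at y = 0): 4.900 t² − (−35.56) t − 39.3 = 0, so t = (−35.56 + √(35.56² + 2·9.80·39.3)) / 9.80 = (−35.56 + 45.11) / 9.80 = 0.9743 s.
Horizontal distance: R = vₓ t = 17.42 × 0.9743 = 16.97 m.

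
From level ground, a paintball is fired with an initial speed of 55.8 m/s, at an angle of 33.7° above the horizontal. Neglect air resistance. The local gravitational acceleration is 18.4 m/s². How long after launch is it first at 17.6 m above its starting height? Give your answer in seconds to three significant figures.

0.724 s

Components: vₓ = 55.80 cos 33.7° = 46.42 m/s, v_y0 = 55.80 sin 33.7° = 30.96 m/s.
Height y(t) = 30.96 t − 9.200 t² = 17.6 gives 9.200 t² − 30.96 t + 17.6 = 0.
Quadratic formula: t = (30.96 ± √310.86) / 18.4 = (30.96 ± 17.63) / 18.4 → t = 0.7244 s or 2.641 s.
The first (ascending) time is 0.7244 s.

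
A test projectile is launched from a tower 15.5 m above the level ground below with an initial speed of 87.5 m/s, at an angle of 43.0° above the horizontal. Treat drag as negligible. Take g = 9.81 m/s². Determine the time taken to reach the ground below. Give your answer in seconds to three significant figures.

Resolve: vₓ = 87.50 cos 43.0° = 63.99 m/s and v_y0 = 87.50 sin 43.0° = 59.67 m/s.
With up positive and y = 0 at the ground: y(t) = 15.5 + (59.67) t − 4.905 t². Setting y = 0 and taking the positive root: t = [59.67 + √(59.67² + 2·9.81·15.5)] / 9.81 = (59.67 + 62.17) / 9.81 = 12.42 s.

12.4 s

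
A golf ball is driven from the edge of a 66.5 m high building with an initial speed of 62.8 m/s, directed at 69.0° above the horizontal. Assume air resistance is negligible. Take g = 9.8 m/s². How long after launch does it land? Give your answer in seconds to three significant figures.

vₓ = 62.80 cos 69.0° = 22.51 m/s; v_y0 = 62.80 sin 69.0° = 58.63 m/s.
With up positive and y = 0 at the ground: y(t) = 66.5 + (58.63) t − 4.900 t². Setting y = 0 and taking the positive root: t = [58.63 + √(58.63² + 2·9.80·66.5)] / 9.80 = (58.63 + 68.85) / 9.80 = 13.01 s.

13.0 s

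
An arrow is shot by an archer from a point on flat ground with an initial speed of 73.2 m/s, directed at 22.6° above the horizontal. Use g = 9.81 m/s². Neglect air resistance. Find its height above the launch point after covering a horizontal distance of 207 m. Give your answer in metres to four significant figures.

Horizontal component vₓ = 73.20 cos 22.6° = 67.58 m/s; vertical v_y0 = 73.20 sin 22.6° = 28.13 m/s.
At x = 207 m, t = x/vₓ = 207/67.58 = 3.063 s.
Height: y = v_y0 t − ½ g t² = 28.13 × 3.063 − 4.905 × 3.063² = 86.17 − 46.02 = 40.14 m.

40.14 m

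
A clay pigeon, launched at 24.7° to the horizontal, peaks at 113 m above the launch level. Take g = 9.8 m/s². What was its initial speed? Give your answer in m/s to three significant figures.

At the peak v_y = 0, so v_y0 = √(2gH) = √(2 × 9.80 × 113) = 47.06 m/s.
v_y0 = v₀ sin θ ⇒ v₀ = 47.06 / sin 24.7° = 112.6 m/s.

113 m/s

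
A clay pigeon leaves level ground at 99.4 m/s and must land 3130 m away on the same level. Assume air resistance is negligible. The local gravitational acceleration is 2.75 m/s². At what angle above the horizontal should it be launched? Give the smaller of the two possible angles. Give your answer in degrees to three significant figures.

30.3°

From R = (v₀²/g) sin 2θ: sin 2θ = 2.75 × 3130 / 9880.4 = 0.8712.
2θ = 60.60° or 180° − 60.60° = 119.4°, so θ = 30.30° or 59.70°.
The smaller angle is 30.30°.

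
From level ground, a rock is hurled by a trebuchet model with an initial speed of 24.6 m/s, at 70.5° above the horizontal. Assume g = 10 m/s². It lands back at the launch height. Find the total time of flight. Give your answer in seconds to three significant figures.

Resolve: vₓ = 24.60 cos 70.5° = 8.212 m/s and v_y0 = 24.60 sin 70.5° = 23.19 m/s.
It returns to y = 0 when t = 2 v_y0 / g = 2(23.19)/10.0 = 4.638 s.

4.64 s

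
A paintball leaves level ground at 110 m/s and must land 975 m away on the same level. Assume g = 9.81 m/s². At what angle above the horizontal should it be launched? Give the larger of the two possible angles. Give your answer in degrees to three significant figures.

From R = (v₀²/g) sin 2θ: sin 2θ = 9.81 × 975 / 12100 = 0.7905.
2θ = 52.23° or 180° − 52.23° = 127.8°, so θ = 26.11° or 63.89°.
The larger angle is 63.89°.

63.9°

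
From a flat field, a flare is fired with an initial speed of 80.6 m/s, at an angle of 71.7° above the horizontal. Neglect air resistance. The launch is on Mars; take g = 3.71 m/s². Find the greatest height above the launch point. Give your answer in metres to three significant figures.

Components: vₓ = 80.60 cos 71.7° = 25.31 m/s, v_y0 = 80.60 sin 71.7° = 76.52 m/s.
Maximum height: H = v_y0² / (2g) = 76.52² / (2 × 3.71) = 789.2 m.

789 m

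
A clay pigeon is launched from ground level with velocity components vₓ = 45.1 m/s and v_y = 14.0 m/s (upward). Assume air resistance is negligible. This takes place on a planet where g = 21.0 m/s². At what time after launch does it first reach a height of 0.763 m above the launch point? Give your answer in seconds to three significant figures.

Require v_y0 t − ½ g t² = 0.763, i.e. 10.50 t² − 14.00 t + 0.763 = 0.
t = [14.00 ± √(14.00² − 2·21.0·0.763)] / 21.0 = (14.00 ± 12.80) / 21.0, so t = 0.05693 s or t = 1.276 s.
The first (ascending) time is 0.05693 s.

0.0569 s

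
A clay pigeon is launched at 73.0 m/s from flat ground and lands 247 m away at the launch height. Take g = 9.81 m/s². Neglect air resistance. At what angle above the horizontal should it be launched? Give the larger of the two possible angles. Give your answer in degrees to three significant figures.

76.5°

R = v₀² sin 2θ / g gives sin 2θ = gR/v₀² = 9.81·247/73.0² = 0.4547.
2θ = 27.05° or 180° − 27.05° = 153.0°, so θ = 13.52° or 76.48°.
The larger angle is 76.48°.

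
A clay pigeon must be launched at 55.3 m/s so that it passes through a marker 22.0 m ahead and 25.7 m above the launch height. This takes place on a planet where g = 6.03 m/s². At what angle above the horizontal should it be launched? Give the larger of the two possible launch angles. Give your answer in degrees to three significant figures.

88.7°

Trajectory: y = x tanθ − g x² (1 + tan²θ)/(2v₀²). With x = 22.0, y = 25.7, v₀ = 55.3, g = 6.03:
0.4772 tan²θ − 22.0 tanθ + (26.18) = 0.
tanθ = [22.0 ± √(22.0² − 4 × 0.4772 × (26.18))] / (2 × 0.4772) = (22.0 ± 20.83) / 0.9544, giving tanθ = 1.222 or 44.88.
θ = 50.71° or 88.72°; the larger is 88.72°.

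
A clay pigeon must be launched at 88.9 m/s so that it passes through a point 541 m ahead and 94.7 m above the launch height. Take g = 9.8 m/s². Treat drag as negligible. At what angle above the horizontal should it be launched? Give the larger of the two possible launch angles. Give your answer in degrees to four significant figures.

Trajectory: y = x tanθ − g x² (1 + tan²θ)/(2v₀²). With x = 541, y = 94.7, v₀ = 88.9, g = 9.80:
181.5 tan²θ − 541 tanθ + (276.2) = 0.
tanθ = [541 ± √(541² − 4 × 181.5 × (276.2))] / (2 × 181.5) = (541 ± 303.7) / 362.9, giving tanθ = 0.6539 or 2.327.
θ = 33.18° or 66.75°; the larger is 66.75°.

66.75°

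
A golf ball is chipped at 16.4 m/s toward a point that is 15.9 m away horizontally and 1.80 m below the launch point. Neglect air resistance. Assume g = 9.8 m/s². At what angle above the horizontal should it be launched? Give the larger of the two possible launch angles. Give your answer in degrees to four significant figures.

72.97°

Trajectory: y = x tanθ − g x² (1 + tan²θ)/(2v₀²). With x = 15.9, y = −1.80, v₀ = 16.4, g = 9.80:
4.606 tan²θ − 15.9 tanθ + (2.806) = 0.
tanθ = [15.9 ± √(15.9² − 4 × 4.606 × (2.806))] / (2 × 4.606) = (15.9 ± 14.18) / 9.212, giving tanθ = 0.1865 or 3.266.
θ = 10.57° or 72.97°; the larger is 72.97°.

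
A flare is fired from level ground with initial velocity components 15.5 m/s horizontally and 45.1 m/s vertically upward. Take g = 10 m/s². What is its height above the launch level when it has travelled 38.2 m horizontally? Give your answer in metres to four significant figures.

80.78 m

Time to reach x = 38.2 m: t = x/vₓ = 38.2/15.50 = 2.465 s.
Height: y = v_y0 t − ½ g t² = 45.10 × 2.465 − 5.000 × 2.465² = 111.1 − 30.37 = 80.78 m.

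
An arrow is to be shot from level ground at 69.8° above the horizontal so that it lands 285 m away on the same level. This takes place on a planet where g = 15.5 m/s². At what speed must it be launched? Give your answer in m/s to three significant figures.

On level ground R = v₀² sin 2θ / g ⇒ v₀ = √(gR / sin 2θ).
v₀ = √(15.5 × 285 / sin 139.6°) = √(4418 / 0.6481) = √6815.9 = 82.56 m/s.

82.6 m/s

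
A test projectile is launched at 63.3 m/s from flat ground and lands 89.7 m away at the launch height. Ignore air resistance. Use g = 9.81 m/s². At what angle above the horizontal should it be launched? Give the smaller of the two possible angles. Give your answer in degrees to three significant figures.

Level-ground range R = v₀² sin(2θ)/g ⇒ sin(2θ) = gR/v₀² = 9.81 × 89.7 / 63.3² = 0.2196.
2θ = 12.69° or 180° − 12.69° = 167.3°, so θ = 6.343° or 83.66°.
The smaller angle is 6.343°.

6.34°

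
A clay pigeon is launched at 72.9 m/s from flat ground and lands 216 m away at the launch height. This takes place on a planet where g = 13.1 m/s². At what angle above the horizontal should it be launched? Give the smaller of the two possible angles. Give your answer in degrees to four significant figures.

From R = (v₀²/g) sin 2θ: sin 2θ = 13.1 × 216 / 5314.4 = 0.5324.
2θ = 32.17° or 180° − 32.17° = 147.8°, so θ = 16.09° or 73.91°.
The smaller angle is 16.09°.

16.09°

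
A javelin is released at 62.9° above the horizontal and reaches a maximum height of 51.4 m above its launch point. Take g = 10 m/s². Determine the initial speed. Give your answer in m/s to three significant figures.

36.0 m/s

At the peak v_y = 0, so v_y0 = √(2gH) = √(2 × 10.0 × 51.4) = 32.06 m/s.
v_y0 = v₀ sin θ ⇒ v₀ = 32.06 / sin 62.9° = 36.02 m/s.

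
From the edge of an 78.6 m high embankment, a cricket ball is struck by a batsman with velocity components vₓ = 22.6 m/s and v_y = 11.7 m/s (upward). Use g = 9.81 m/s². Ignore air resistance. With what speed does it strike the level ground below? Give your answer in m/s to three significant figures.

Vertical motion (up positive, ground at y = 0): 4.905 t² − (11.70) t − 78.6 = 0, so t = (11.70 + √(11.70² + 2·9.81·78.6)) / 9.81 = (11.70 + 40.98) / 9.81 = 5.370 s.
Vertical velocity at impact: v_y = v_y0 − g t = 11.70 − 9.81 × 5.370 = −40.98 m/s.
Speed: |v| = √(vₓ² + v_y²) = √(22.60² + 40.98²) = 46.80 m/s.

46.8 m/s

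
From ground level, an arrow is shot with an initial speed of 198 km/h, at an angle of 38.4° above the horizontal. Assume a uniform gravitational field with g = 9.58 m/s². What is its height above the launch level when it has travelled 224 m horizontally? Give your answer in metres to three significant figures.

Convert: 198 km/h = 198/3.6 = 55.00 m/s.
vₓ = 55.00 cos 38.4° = 43.10 m/s; v_y0 = 55.00 sin 38.4° = 34.16 m/s.
At x = 224 m, t = x/vₓ = 224/43.10 = 5.197 s.
Height: y = v_y0 t − ½ g t² = 34.16 × 5.197 − 4.790 × 5.197² = 177.5 − 129.4 = 48.18 m.

48.2 m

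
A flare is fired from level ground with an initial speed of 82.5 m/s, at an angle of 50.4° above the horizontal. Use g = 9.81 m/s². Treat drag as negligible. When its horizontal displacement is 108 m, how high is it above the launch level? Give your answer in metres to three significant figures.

110 m

Horizontal component vₓ = 82.50 cos 50.4° = 52.59 m/s; vertical v_y0 = 82.50 sin 50.4° = 63.57 m/s.
x = vₓ t ⇒ t = 108/52.59 = 2.054 s.
Height: y = v_y0 t − ½ g t² = 63.57 × 2.054 − 4.905 × 2.054² = 130.5 − 20.69 = 109.9 m.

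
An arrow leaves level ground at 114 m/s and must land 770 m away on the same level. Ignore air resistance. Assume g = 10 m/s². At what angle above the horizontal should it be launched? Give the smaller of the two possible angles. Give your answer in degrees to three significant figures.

Level-ground range R = v₀² sin(2θ)/g ⇒ sin(2θ) = gR/v₀² = 10.0 × 770 / 114² = 0.5925.
2θ = 36.33° or 180° − 36.33° = 143.7°, so θ = 18.17° or 71.83°.
The smaller angle is 18.17°.

18.2°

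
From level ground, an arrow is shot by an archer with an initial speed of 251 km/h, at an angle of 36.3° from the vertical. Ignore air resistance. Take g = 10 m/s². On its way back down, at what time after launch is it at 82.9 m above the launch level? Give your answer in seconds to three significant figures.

Convert: 251 km/h = 251/3.6 = 69.72 m/s.
Resolve: vₓ = 69.72 sin 36.3° = 41.28 m/s and v_y0 = 69.72 cos 36.3° = 56.19 m/s.
Set y = v_y0 t − ½ g t² = 82.9: 5.000 t² − 56.19 t + 82.9 = 0.
t = [56.19 ± √(56.19² − 2·10.0·82.9)] / 10.0 = (56.19 ± 38.72) / 10.0, so t = 1.747 s or t = 9.491 s.
The descending-branch root is 9.491 s.

9.49 s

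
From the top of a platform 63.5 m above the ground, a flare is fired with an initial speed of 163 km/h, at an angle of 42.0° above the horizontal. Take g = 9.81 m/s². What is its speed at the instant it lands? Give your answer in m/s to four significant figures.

57.41 m/s

Convert: 163 km/h = 163/3.6 = 45.28 m/s.
Components: vₓ = 45.28 cos 42.0° = 33.65 m/s, v_y0 = 45.28 sin 42.0° = 30.30 m/s.
Vertical motion (up positive, ground at y = 0): 4.905 t² − (30.30) t − 63.5 = 0, so t = (30.30 + √(30.30² + 2·9.81·63.5)) / 9.81 = (30.30 + 46.52) / 9.81 = 7.830 s.
Vertical velocity at impact: v_y = v_y0 − g t = 30.30 − 9.81 × 7.830 = −46.52 m/s.
Speed: |v| = √(vₓ² + v_y²) = √(33.65² + 46.52²) = 57.41 m/s.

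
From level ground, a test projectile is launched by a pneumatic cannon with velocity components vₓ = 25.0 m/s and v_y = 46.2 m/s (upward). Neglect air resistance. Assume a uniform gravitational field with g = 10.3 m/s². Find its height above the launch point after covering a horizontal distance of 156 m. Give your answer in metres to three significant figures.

Time to reach x = 156 m: t = x/vₓ = 156/25.00 = 6.240 s.
Height: y = v_y0 t − ½ g t² = 46.20 × 6.240 − 5.150 × 6.240² = 288.3 − 200.5 = 87.76 m.

87.8 m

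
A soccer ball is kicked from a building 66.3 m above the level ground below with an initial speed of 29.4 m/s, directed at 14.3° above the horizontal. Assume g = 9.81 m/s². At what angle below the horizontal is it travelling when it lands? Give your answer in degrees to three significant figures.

Components: vₓ = 29.40 cos 14.3° = 28.49 m/s, v_y0 = 29.40 sin 14.3° = 7.262 m/s.
The projectile lands when y = 66.3 + (7.262) t − ½·9.81·t² = 0. Positive root: t = (7.262 + √(7.262² + 2·9.81·66.3)) / 9.81 = (7.262 + 36.79) / 9.81 = 4.491 s.
At impact: v_y = v_y0 − g t = −36.79 m/s; vₓ = 28.49 m/s.
Angle below horizontal: arctan(|v_y|/vₓ) = arctan(36.79/28.49) = 52.25°.

52.2°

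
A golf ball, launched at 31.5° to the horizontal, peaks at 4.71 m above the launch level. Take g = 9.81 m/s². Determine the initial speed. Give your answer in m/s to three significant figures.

18.4 m/s

At the peak v_y = 0, so v_y0 = √(2gH) = √(2 × 9.81 × 4.71) = 9.613 m/s.
v_y0 = v₀ sin θ ⇒ v₀ = 9.613 / sin 31.5° = 18.40 m/s.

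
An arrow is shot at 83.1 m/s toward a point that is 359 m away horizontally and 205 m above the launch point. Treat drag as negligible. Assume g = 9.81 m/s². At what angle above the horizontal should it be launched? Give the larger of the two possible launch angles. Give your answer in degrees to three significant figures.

69.9°

Trajectory: y = x tanθ − g x² (1 + tan²θ)/(2v₀²). With x = 359, y = 205, v₀ = 83.1, g = 9.81:
91.54 tan²θ − 359 tanθ + (296.5) = 0.
tanθ = [359 ± √(359² − 4 × 91.54 × (296.5))] / (2 × 91.54) = (359 ± 142.5) / 183.1, giving tanθ = 1.183 or 2.739.
θ = 49.79° or 69.94°; the larger is 69.94°.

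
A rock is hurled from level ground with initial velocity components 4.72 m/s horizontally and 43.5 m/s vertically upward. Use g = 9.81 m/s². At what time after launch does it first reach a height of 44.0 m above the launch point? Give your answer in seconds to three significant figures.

1.16 s

Set y = v_y0 t − ½ g t² = 44.0: 4.905 t² − 43.50 t + 44.0 = 0.
Quadratic formula: t = (43.50 ± √1029.0) / 9.81 = (43.50 ± 32.08) / 9.81 → t = 1.164 s or 7.704 s.
The first (ascending) time is 1.164 s.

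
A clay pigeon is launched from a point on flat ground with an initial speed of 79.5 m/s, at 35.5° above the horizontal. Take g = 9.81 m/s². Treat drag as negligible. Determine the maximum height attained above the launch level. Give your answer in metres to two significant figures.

110 m

Components: vₓ = 79.50 cos 35.5° = 64.72 m/s, v_y0 = 79.50 sin 35.5° = 46.17 m/s.
Peak height H = v_y0² / (2g) = 2131.3 / 19.62 = 108.6 m.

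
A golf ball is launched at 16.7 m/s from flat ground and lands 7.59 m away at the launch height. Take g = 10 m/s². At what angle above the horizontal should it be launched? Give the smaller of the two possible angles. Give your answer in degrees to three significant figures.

7.90°

Level-ground range R = v₀² sin(2θ)/g ⇒ sin(2θ) = gR/v₀² = 10.0 × 7.59 / 16.7² = 0.2722.
2θ = 15.79° or 180° − 15.79° = 164.2°, so θ = 7.896° or 82.10°.
The smaller angle is 7.896°.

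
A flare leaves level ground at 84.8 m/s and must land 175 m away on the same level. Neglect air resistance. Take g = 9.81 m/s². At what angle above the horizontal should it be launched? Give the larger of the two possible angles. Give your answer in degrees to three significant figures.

83.1°

Level-ground range R = v₀² sin(2θ)/g ⇒ sin(2θ) = gR/v₀² = 9.81 × 175 / 84.8² = 0.2387.
2θ = 13.81° or 180° − 13.81° = 166.2°, so θ = 6.906° or 83.09°.
The larger angle is 83.09°.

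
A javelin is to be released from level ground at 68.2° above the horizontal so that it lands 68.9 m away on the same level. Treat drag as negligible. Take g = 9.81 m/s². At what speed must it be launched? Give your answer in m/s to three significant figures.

On level ground R = v₀² sin 2θ / g ⇒ v₀ = √(gR / sin 2θ).
v₀ = √(9.81 × 68.9 / sin 136.4°) = √(675.9 / 0.6896) = √980.12 = 31.31 m/s.

31.3 m/s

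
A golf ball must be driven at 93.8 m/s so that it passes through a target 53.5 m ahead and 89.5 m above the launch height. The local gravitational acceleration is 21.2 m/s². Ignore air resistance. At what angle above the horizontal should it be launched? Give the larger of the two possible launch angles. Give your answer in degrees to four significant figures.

Trajectory: y = x tanθ − g x² (1 + tan²θ)/(2v₀²). With x = 53.5, y = 89.5, v₀ = 93.8, g = 21.2:
3.448 tan²θ − 53.5 tanθ + (92.95) = 0.
tanθ = [53.5 ± √(53.5² − 4 × 3.448 × (92.95))] / (2 × 3.448) = (53.5 ± 39.75) / 6.897, giving tanθ = 1.993 or 13.52.
θ = 63.36° or 85.77°; the larger is 85.77°.

85.77°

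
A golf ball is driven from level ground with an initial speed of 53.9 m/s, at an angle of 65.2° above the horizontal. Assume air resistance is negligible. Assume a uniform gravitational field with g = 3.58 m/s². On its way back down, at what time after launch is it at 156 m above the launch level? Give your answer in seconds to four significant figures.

Resolve: vₓ = 53.90 cos 65.2° = 22.61 m/s and v_y0 = 53.90 sin 65.2° = 48.93 m/s.
Set y = v_y0 t − ½ g t² = 156: 1.790 t² − 48.93 t + 156 = 0.
t = [48.93 ± √(48.93² − 2·3.58·156)] / 3.58 = (48.93 ± 35.74) / 3.58, so t = 3.685 s or t = 23.65 s.
The descending-branch root is 23.65 s.

23.65 s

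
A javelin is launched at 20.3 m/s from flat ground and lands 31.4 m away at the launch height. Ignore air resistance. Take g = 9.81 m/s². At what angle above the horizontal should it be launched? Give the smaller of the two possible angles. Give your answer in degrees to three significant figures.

Level-ground range R = v₀² sin(2θ)/g ⇒ sin(2θ) = gR/v₀² = 9.81 × 31.4 / 20.3² = 0.7475.
2θ = 48.37° or 180° − 48.37° = 131.6°, so θ = 24.19° or 65.81°.
The smaller angle is 24.19°.

24.2°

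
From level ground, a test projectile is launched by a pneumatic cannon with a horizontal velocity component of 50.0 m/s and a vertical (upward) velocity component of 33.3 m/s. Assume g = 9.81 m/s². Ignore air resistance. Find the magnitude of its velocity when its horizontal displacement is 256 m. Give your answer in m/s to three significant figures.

At x = 256 m, t = x/vₓ = 256/50.00 = 5.120 s.
Vertical velocity there: v_y = v_y0 − g t = 33.30 − 9.81 × 5.120 = −16.93 m/s.
Speed: √(vₓ² + v_y²) = √(50.00² + 16.93²) = 52.79 m/s.

52.8 m/s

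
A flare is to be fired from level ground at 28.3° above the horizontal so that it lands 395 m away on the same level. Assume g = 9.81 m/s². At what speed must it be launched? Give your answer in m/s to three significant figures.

On level ground R = v₀² sin 2θ / g ⇒ v₀ = √(gR / sin 2θ).
v₀ = √(9.81 × 395 / sin 56.60°) = √(3875 / 0.8348) = √4641.5 = 68.13 m/s.

68.1 m/s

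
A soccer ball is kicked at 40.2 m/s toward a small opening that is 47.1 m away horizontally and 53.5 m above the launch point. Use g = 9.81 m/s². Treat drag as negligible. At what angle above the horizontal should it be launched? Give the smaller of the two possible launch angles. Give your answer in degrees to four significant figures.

59.30°

Trajectory: y = x tanθ − g x² (1 + tan²θ)/(2v₀²). With x = 47.1, y = 53.5, v₀ = 40.2, g = 9.81:
6.733 tan²θ − 47.1 tanθ + (60.23) = 0.
tanθ = [47.1 ± √(47.1² − 4 × 6.733 × (60.23))] / (2 × 6.733) = (47.1 ± 24.42) / 13.47, giving tanθ = 1.684 or 5.311.
θ = 59.30° or 79.34°; the smaller is 59.30°.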